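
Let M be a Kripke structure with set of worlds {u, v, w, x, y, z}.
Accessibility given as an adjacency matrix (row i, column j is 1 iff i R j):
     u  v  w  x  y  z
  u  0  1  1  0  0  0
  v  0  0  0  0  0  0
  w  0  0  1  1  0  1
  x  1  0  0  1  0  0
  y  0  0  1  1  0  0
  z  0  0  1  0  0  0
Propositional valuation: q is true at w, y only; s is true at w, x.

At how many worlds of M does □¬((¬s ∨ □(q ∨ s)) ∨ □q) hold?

3

Let φ = □¬((¬s ∨ □(q ∨ s)) ∨ □q). Evaluate φ at each world:
  u (successors {v, w}): φ is false.
  v (successors ∅): φ is true.
  w (successors {w, x, z}): φ is false.
  x (successors {u, x}): φ is false.
  y (successors {w, x}): φ is true.
  z (successors {w}): φ is true.
For instance, at w:
  At w: □¬((¬s ∨ □(q ∨ s)) ∨ □q) requires ¬((¬s ∨ □(q ∨ s)) ∨ □q) at every successor {w, x, z}.
    ¬((¬s ∨ □(q ∨ s)) ∨ □q) fails at z, so □¬((¬s ∨ □(q ∨ s)) ∨ □q) is false at w.
      At z: (¬s ∨ □(q ∨ s)) ∨ □q is true, so ¬((¬s ∨ □(q ∨ s)) ∨ □q) is false.
Satisfying worlds: {v, y, z}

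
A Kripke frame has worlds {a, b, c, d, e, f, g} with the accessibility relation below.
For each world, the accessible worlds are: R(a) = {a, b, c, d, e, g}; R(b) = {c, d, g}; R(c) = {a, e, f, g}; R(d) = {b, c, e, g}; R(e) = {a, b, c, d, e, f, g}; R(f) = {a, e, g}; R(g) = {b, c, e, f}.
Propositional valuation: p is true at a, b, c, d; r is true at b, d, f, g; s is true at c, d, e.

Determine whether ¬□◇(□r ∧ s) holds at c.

At c: □◇(□r ∧ s) is false, so ¬□◇(□r ∧ s) is true.
  At c: □◇(□r ∧ s) requires ◇(□r ∧ s) at every successor {a, e, f, g}.
    ◇(□r ∧ s) fails at a, so □◇(□r ∧ s) is false at c.
      At a: ◇(□r ∧ s) requires □r ∧ s at some successor in {a, b, c, d, e, g}.
        At a: □r ∧ s is false.
        At b: □r ∧ s is false.
        At c: □r ∧ s is false.
        At d: □r ∧ s is false.
        At e: □r ∧ s is false.
        At g: □r ∧ s is false.
      So ◇(□r ∧ s) is false at a.

Yes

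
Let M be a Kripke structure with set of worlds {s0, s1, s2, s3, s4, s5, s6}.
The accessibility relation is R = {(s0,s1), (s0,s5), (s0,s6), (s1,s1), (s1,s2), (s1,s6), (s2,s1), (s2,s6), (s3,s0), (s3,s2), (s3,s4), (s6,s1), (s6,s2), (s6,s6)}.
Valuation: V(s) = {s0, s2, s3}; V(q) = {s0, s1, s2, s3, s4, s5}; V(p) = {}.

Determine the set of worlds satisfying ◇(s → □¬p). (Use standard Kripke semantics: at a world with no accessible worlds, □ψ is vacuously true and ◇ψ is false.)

Let φ = ◇(s → □¬p). Evaluate φ at each world:
  s0 (successors {s1, s5, s6}): φ is true.
  s1 (successors {s1, s2, s6}): φ is true.
  s2 (successors {s1, s6}): φ is true.
  s3 (successors {s0, s2, s4}): φ is true.
  s4 (successors ∅): φ is false.
  s5 (successors ∅): φ is false.
  s6 (successors {s1, s2, s6}): φ is true.
For instance, at s2:
  At s2: ◇(s → □¬p) requires s → □¬p at some successor in {s1, s6}.
    s → □¬p holds at s1, so ◇(s → □¬p) is true at s2.
      At s1: s is false, □¬p is true, so s → □¬p is true.
Satisfying worlds: {s0, s1, s2, s3, s6}

s0, s1, s2, s3, s6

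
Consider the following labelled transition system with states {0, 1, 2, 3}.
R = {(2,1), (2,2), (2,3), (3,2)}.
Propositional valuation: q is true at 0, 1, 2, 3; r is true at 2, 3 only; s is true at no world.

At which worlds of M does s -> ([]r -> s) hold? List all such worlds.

Recall that []ψ holds at a world iff ψ holds at every accessible world, and <>ψ holds iff ψ holds at some accessible world.
Let φ = s -> ([]r -> s). Evaluate φ at each world:
  0 (successors ∅): φ is true.
  1 (successors ∅): φ is true.
  2 (successors {1, 2, 3}): φ is true.
  3 (successors {2}): φ is true.
For instance, at 2:
  At 2: s is false, []r -> s is true, so s -> ([]r -> s) is true.
    At 2: []r is false, s is false, so []r -> s is true.
      At 2: []r requires r at every successor {1, 2, 3}.
        r fails at 1, so []r is false at 2.
Satisfying worlds: {0, 1, 2, 3}

0, 1, 2, 3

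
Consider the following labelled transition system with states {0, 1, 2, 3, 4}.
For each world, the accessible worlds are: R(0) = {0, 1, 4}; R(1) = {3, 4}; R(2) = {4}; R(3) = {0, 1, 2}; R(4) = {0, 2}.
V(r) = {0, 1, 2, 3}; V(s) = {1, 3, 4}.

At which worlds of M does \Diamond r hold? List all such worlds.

0, 1, 3, 4

Recall that \Diamond ψ holds at a world iff ψ holds at some accessible world.
Let φ = \Diamond r. Evaluate φ at each world:
  0 (successors {0, 1, 4}): φ is true.
  1 (successors {3, 4}): φ is true.
  2 (successors {4}): φ is false.
  3 (successors {0, 1, 2}): φ is true.
  4 (successors {0, 2}): φ is true.
For instance, at 4:
  At 4: \Diamond r requires r at some successor in {0, 2}.
    r holds at 0, so \Diamond r is true at 4.
Satisfying worlds: {0, 1, 3, 4}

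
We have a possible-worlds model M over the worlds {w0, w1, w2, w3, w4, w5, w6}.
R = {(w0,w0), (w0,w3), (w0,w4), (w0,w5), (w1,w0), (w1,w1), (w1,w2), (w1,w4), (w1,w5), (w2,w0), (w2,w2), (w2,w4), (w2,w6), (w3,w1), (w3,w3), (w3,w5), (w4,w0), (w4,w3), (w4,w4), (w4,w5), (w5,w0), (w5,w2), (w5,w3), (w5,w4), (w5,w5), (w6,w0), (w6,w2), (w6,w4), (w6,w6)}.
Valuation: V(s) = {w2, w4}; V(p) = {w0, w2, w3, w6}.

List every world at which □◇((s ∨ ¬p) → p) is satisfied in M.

Let φ = □◇((s ∨ ¬p) → p). Evaluate φ at each world:
  w0 (successors {w0, w3, w4, w5}): φ is true.
  w1 (successors {w0, w1, w2, w4, w5}): φ is true.
  w2 (successors {w0, w2, w4, w6}): φ is true.
  w3 (successors {w1, w3, w5}): φ is true.
  w4 (successors {w0, w3, w4, w5}): φ is true.
  w5 (successors {w0, w2, w3, w4, w5}): φ is true.
  w6 (successors {w0, w2, w4, w6}): φ is true.
For instance, at w6:
  At w6: □◇((s ∨ ¬p) → p) requires ◇((s ∨ ¬p) → p) at every successor {w0, w2, w4, w6}.
    At w0: ◇((s ∨ ¬p) → p) is true.
    At w2: ◇((s ∨ ¬p) → p) is true.
    At w4: ◇((s ∨ ¬p) → p) is true.
    At w6: ◇((s ∨ ¬p) → p) is true.
  So □◇((s ∨ ¬p) → p) is true at w6.
Satisfying worlds: {w0, w1, w2, w3, w4, w5, w6}

w0, w1, w2, w3, w4, w5, w6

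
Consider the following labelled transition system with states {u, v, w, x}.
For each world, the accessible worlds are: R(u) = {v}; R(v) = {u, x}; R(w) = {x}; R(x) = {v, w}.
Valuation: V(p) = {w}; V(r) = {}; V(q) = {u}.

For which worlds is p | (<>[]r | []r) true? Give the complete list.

Let φ = p | (<>[]r | []r). Evaluate φ at each world:
  u (successors {v}): φ is false.
  v (successors {u, x}): φ is false.
  w (successors {x}): φ is true.
  x (successors {v, w}): φ is false.
For instance, at w:
  At w: p is true, <>[]r | []r is false, so p | (<>[]r | []r) is true.
    At w: <>[]r is false, []r is false, so <>[]r | []r is false.
      At w: <>[]r requires []r at some successor in {x}.
        At x: []r is false.
      So <>[]r is false at w.
      At w: []r requires r at every successor {x}.
        r fails at x, so []r is false at w.
Satisfying worlds: {w}

w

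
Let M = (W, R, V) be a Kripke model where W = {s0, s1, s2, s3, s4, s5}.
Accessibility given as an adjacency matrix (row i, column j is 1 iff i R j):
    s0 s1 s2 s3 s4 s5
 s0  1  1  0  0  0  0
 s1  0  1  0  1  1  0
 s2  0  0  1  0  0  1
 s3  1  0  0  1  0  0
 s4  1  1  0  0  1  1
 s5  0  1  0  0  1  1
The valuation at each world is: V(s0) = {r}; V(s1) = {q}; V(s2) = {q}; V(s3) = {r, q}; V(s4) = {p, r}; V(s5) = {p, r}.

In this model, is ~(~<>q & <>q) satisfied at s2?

Yes

At s2: ~<>q & <>q is false, so ~(~<>q & <>q) is true.
  At s2: ~<>q is false, <>q is true, so ~<>q & <>q is false.
    At s2: <>q is true, so ~<>q is false.
      At s2: <>q requires q at some successor in {s2, s5}.
        q holds at s2, so <>q is true at s2.
    At s2: <>q requires q at some successor in {s2, s5}.
      q holds at s2, so <>q is true at s2.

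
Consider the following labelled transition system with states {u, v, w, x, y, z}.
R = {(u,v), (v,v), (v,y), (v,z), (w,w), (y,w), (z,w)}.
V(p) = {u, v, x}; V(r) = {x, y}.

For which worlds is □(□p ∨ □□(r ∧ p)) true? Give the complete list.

Let φ = □(□p ∨ □□(r ∧ p)). Evaluate φ at each world:
  u (successors {v}): φ is false.
  v (successors {v, y, z}): φ is false.
  w (successors {w}): φ is false.
  x (successors ∅): φ is true.
  y (successors {w}): φ is false.
  z (successors {w}): φ is false.
For instance, at y:
  At y: □(□p ∨ □□(r ∧ p)) requires □p ∨ □□(r ∧ p) at every successor {w}.
    □p ∨ □□(r ∧ p) fails at w, so □(□p ∨ □□(r ∧ p)) is false at y.
      At w: □p is false, □□(r ∧ p) is false, so □p ∨ □□(r ∧ p) is false.
Satisfying worlds: {x}

x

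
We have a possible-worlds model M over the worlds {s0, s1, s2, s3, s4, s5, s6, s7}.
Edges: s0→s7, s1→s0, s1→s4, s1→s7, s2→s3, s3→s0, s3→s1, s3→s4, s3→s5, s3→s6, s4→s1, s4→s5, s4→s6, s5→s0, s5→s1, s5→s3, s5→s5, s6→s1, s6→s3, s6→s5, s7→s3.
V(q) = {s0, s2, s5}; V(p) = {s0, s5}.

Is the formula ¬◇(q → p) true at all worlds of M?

Let φ = ¬◇(q → p). Evaluate φ at each world:
  s0 (successors {s7}): φ is false.
  s1 (successors {s0, s4, s7}): φ is false.
  s2 (successors {s3}): φ is false.
  s3 (successors {s0, s1, s4, s5, s6}): φ is false.
  s4 (successors {s1, s5, s6}): φ is false.
  s5 (successors {s0, s1, s3, s5}): φ is false.
  s6 (successors {s1, s3, s5}): φ is false.
  s7 (successors {s3}): φ is false.
Detail at s0 (counterexample):
  At s0: ◇(q → p) is true, so ¬◇(q → p) is false.
    At s0: ◇(q → p) requires q → p at some successor in {s7}.
      q → p holds at s7, so ◇(q → p) is true at s0.

No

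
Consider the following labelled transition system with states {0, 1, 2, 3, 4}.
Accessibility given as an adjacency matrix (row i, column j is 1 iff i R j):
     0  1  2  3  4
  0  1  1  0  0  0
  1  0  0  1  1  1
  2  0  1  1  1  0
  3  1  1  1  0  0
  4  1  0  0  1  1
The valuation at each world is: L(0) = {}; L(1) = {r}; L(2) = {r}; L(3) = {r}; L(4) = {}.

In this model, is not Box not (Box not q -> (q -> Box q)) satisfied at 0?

At 0: Box not (Box not q -> (q -> Box q)) is false, so not Box not (Box not q -> (q -> Box q)) is true.
  At 0: Box not (Box not q -> (q -> Box q)) requires not (Box not q -> (q -> Box q)) at every successor {0, 1}.
    not (Box not q -> (q -> Box q)) fails at 0, so Box not (Box not q -> (q -> Box q)) is false at 0.
      At 0: Box not q -> (q -> Box q) is true, so not (Box not q -> (q -> Box q)) is false.

Yes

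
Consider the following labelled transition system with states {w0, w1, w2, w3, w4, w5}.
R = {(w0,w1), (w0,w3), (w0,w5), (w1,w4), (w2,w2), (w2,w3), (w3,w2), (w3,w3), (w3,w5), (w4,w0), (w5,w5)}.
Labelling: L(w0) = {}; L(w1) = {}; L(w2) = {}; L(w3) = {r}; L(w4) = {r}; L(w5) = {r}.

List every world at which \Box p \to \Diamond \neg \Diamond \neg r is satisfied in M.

w0, w1, w2, w3, w4, w5

Let φ = \Box p \to \Diamond \neg \Diamond \neg r. Evaluate φ at each world:
  w0 (successors {w1, w3, w5}): φ is true.
  w1 (successors {w4}): φ is true.
  w2 (successors {w2, w3}): φ is true.
  w3 (successors {w2, w3, w5}): φ is true.
  w4 (successors {w0}): φ is true.
  w5 (successors {w5}): φ is true.
For instance, at w4:
  At w4: \Box p is false, \Diamond \neg \Diamond \neg r is false, so \Box p \to \Diamond \neg \Diamond \neg r is true.
    At w4: \Box p requires p at every successor {w0}.
      p fails at w0, so \Box p is false at w4.
    At w4: \Diamond \neg \Diamond \neg r requires \neg \Diamond \neg r at some successor in {w0}.
      At w0: \neg \Diamond \neg r is false.
    So \Diamond \neg \Diamond \neg r is false at w4.
Satisfying worlds: {w0, w1, w2, w3, w4, w5}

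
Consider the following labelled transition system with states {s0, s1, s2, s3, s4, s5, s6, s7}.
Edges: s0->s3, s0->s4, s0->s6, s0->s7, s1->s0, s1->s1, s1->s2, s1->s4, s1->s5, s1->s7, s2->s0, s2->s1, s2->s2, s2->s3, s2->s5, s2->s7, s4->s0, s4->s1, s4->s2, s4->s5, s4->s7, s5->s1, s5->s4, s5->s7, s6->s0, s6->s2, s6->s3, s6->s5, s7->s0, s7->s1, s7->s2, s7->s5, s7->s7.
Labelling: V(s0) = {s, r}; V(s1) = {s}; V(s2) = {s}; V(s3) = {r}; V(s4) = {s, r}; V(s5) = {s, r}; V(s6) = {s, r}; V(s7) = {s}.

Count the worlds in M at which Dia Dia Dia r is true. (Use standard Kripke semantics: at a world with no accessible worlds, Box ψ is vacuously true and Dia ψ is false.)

7

Recall that Dia ψ holds at a world iff ψ holds at some accessible world.
Let φ = Dia Dia Dia r. Evaluate φ at each world:
  s0 (successors {s3, s4, s6, s7}): φ is true.
  s1 (successors {s0, s1, s2, s4, s5, s7}): φ is true.
  s2 (successors {s0, s1, s2, s3, s5, s7}): φ is true.
  s3 (successors ∅): φ is false.
  s4 (successors {s0, s1, s2, s5, s7}): φ is true.
  s5 (successors {s1, s4, s7}): φ is true.
  s6 (successors {s0, s2, s3, s5}): φ is true.
  s7 (successors {s0, s1, s2, s5, s7}): φ is true.
For instance, at s6:
  At s6: Dia Dia Dia r requires Dia Dia r at some successor in {s0, s2, s3, s5}.
    Dia Dia r holds at s0, so Dia Dia Dia r is true at s6.
      At s0: Dia Dia r requires Dia r at some successor in {s3, s4, s6, s7}.
        Dia r holds at s4, so Dia Dia r is true at s0.
Satisfying worlds: {s0, s1, s2, s4, s5, s6, s7}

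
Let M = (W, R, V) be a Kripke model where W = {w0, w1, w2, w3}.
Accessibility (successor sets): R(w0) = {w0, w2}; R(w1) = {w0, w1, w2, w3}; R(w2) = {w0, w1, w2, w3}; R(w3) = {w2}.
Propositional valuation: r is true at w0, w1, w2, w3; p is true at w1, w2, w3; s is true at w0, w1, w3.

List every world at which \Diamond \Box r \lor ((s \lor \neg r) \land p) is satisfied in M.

w0, w1, w2, w3

Let φ = \Diamond \Box r \lor ((s \lor \neg r) \land p). Evaluate φ at each world:
  w0 (successors {w0, w2}): φ is true.
  w1 (successors {w0, w1, w2, w3}): φ is true.
  w2 (successors {w0, w1, w2, w3}): φ is true.
  w3 (successors {w2}): φ is true.
For instance, at w2:
  At w2: \Diamond \Box r is true, (s \lor \neg r) \land p is false, so \Diamond \Box r \lor ((s \lor \neg r) \land p) is true.
    At w2: \Diamond \Box r requires \Box r at some successor in {w0, w1, w2, w3}.
      \Box r holds at w0, so \Diamond \Box r is true at w2.
Satisfying worlds: {w0, w1, w2, w3}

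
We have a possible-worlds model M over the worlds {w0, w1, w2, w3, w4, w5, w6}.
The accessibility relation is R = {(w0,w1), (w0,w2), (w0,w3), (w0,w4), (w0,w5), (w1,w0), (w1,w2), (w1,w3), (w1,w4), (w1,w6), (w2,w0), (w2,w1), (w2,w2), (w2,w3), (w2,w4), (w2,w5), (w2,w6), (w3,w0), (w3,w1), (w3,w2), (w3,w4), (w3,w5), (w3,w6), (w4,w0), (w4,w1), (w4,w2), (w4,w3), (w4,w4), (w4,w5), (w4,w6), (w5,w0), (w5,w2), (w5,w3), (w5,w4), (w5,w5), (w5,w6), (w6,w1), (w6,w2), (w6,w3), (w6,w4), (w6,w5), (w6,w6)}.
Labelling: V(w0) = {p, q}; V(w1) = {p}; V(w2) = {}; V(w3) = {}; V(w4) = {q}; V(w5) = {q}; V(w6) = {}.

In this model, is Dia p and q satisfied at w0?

At w0: Dia p is true, q is true, so Dia p and q is true.
  At w0: Dia p requires p at some successor in {w1, w2, w3, w4, w5}.
    p holds at w1, so Dia p is true at w0.

Yes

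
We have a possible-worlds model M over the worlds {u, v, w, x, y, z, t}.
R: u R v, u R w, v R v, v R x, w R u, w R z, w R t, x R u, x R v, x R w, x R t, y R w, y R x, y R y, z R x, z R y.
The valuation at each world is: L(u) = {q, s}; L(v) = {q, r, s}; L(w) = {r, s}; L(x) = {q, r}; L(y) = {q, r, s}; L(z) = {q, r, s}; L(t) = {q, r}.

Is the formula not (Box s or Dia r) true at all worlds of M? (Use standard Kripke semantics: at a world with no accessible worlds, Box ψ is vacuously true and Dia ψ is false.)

No

Let φ = not (Box s or Dia r). Evaluate φ at each world:
  u (successors {v, w}): φ is false.
  v (successors {v, x}): φ is false.
  w (successors {u, z, t}): φ is false.
  x (successors {u, v, w, t}): φ is false.
  y (successors {w, x, y}): φ is false.
  z (successors {x, y}): φ is false.
  t (successors ∅): φ is false.
Detail at u (counterexample):
  At u: Box s or Dia r is true, so not (Box s or Dia r) is false.
    At u: Box s is true, Dia r is true, so Box s or Dia r is true.
      At u: Box s requires s at every successor {v, w}.
        At v: s is true.
        At w: s is true.
      So Box s is true at u.
      At u: Dia r requires r at some successor in {v, w}.
        r holds at v, so Dia r is true at u.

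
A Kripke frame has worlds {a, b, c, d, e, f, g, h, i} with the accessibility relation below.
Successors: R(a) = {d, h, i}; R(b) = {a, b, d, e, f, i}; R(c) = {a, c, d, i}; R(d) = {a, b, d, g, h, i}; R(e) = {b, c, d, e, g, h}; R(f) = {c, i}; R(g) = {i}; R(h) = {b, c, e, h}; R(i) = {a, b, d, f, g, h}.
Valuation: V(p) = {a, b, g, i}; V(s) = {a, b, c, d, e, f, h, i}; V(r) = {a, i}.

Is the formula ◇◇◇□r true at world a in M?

Yes

Recall that □ψ holds at a world iff ψ holds at every accessible world, and ◇ψ holds iff ψ holds at some accessible world.
At a: ◇◇◇□r requires ◇◇□r at some successor in {d, h, i}.
  ◇◇□r holds at d, so ◇◇◇□r is true at a.
    At d: ◇◇□r requires ◇□r at some successor in {a, b, d, g, h, i}.
      ◇□r holds at d, so ◇◇□r is true at d.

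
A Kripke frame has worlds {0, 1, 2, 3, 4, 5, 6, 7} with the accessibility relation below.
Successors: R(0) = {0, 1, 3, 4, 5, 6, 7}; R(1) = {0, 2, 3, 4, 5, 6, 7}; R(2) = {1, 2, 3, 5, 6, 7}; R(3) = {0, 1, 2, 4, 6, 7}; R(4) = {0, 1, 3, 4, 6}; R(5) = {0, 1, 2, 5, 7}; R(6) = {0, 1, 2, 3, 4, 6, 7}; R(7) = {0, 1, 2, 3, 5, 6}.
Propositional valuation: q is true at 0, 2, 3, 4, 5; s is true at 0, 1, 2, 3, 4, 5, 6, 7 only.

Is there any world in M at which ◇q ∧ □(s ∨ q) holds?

Recall that □ψ holds at a world iff ψ holds at every accessible world, and ◇ψ holds iff ψ holds at some accessible world.
Let φ = ◇q ∧ □(s ∨ q). Evaluate φ at each world:
  0 (successors {0, 1, 3, 4, 5, 6, 7}): φ is true.
  1 (successors {0, 2, 3, 4, 5, 6, 7}): φ is true.
  2 (successors {1, 2, 3, 5, 6, 7}): φ is true.
  3 (successors {0, 1, 2, 4, 6, 7}): φ is true.
  4 (successors {0, 1, 3, 4, 6}): φ is true.
  5 (successors {0, 1, 2, 5, 7}): φ is true.
  6 (successors {0, 1, 2, 3, 4, 6, 7}): φ is true.
  7 (successors {0, 1, 2, 3, 5, 6}): φ is true.
Detail at 0 (witness):
  At 0: ◇q is true, □(s ∨ q) is true, so ◇q ∧ □(s ∨ q) is true.
    At 0: ◇q requires q at some successor in {0, 1, 3, 4, 5, 6, 7}.
      q holds at 0, so ◇q is true at 0.
    At 0: □(s ∨ q) requires s ∨ q at every successor {0, 1, 3, 4, 5, 6, 7}.
      At 0: s ∨ q is true.
      At 1: s ∨ q is true.
      At 3: s ∨ q is true.
      At 4: s ∨ q is true.
      At 5: s ∨ q is true.
      At 6: s ∨ q is true.
      At 7: s ∨ q is true.
    So □(s ∨ q) is true at 0.

Yes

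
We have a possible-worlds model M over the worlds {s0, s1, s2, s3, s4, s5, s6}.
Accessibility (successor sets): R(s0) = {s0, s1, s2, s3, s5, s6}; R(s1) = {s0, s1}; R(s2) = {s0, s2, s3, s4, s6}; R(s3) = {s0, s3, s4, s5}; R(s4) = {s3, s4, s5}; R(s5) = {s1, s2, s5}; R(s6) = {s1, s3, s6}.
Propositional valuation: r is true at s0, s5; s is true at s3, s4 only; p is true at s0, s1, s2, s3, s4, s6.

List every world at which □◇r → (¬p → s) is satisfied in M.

s0, s1, s2, s3, s4, s6

Let φ = □◇r → (¬p → s). Evaluate φ at each world:
  s0 (successors {s0, s1, s2, s3, s5, s6}): φ is true.
  s1 (successors {s0, s1}): φ is true.
  s2 (successors {s0, s2, s3, s4, s6}): φ is true.
  s3 (successors {s0, s3, s4, s5}): φ is true.
  s4 (successors {s3, s4, s5}): φ is true.
  s5 (successors {s1, s2, s5}): φ is false.
  s6 (successors {s1, s3, s6}): φ is true.
For instance, at s4:
  At s4: □◇r is true, ¬p → s is true, so □◇r → (¬p → s) is true.
    At s4: □◇r requires ◇r at every successor {s3, s4, s5}.
      At s3: ◇r is true.
      At s4: ◇r is true.
      At s5: ◇r is true.
    So □◇r is true at s4.
Satisfying worlds: {s0, s1, s2, s3, s4, s6}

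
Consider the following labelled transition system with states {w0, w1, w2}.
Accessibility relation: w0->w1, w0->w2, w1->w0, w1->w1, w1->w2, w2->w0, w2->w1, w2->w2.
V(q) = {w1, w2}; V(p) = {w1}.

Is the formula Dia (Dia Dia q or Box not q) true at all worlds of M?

Yes

Let φ = Dia (Dia Dia q or Box not q). Evaluate φ at each world:
  w0 (successors {w1, w2}): φ is true.
  w1 (successors {w0, w1, w2}): φ is true.
  w2 (successors {w0, w1, w2}): φ is true.
For instance, at w2:
  At w2: Dia (Dia Dia q or Box not q) requires Dia Dia q or Box not q at some successor in {w0, w1, w2}.
    Dia Dia q or Box not q holds at w0, so Dia (Dia Dia q or Box not q) is true at w2.
      At w0: Dia Dia q is true, Box not q is false, so Dia Dia q or Box not q is true.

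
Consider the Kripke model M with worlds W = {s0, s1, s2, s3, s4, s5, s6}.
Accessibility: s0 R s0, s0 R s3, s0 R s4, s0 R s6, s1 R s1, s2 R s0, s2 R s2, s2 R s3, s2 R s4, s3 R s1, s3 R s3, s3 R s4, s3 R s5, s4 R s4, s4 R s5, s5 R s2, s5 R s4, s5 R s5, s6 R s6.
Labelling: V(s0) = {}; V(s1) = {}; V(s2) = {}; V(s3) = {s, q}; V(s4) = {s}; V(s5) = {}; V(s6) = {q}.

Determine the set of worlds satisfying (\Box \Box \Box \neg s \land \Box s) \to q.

s0, s1, s2, s3, s4, s5, s6

Let φ = (\Box \Box \Box \neg s \land \Box s) \to q. Evaluate φ at each world:
  s0 (successors {s0, s3, s4, s6}): φ is true.
  s1 (successors {s1}): φ is true.
  s2 (successors {s0, s2, s3, s4}): φ is true.
  s3 (successors {s1, s3, s4, s5}): φ is true.
  s4 (successors {s4, s5}): φ is true.
  s5 (successors {s2, s4, s5}): φ is true.
  s6 (successors {s6}): φ is true.
For instance, at s1:
  At s1: \Box \Box \Box \neg s \land \Box s is false, q is false, so (\Box \Box \Box \neg s \land \Box s) \to q is true.
    At s1: \Box \Box \Box \neg s is true, \Box s is false, so \Box \Box \Box \neg s \land \Box s is false.
      At s1: \Box \Box \Box \neg s requires \Box \Box \neg s at every successor {s1}.
        At s1: \Box \Box \neg s is true.
      So \Box \Box \Box \neg s is true at s1.
      At s1: \Box s requires s at every successor {s1}.
        s fails at s1, so \Box s is false at s1.
Satisfying worlds: {s0, s1, s2, s3, s4, s5, s6}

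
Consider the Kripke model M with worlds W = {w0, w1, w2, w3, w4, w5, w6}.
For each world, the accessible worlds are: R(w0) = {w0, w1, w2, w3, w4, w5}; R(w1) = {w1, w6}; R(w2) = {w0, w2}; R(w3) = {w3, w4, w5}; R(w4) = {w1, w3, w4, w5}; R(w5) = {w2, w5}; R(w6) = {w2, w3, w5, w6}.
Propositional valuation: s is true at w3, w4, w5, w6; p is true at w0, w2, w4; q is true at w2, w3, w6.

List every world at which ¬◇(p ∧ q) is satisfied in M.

w1, w3, w4

Let φ = ¬◇(p ∧ q). Evaluate φ at each world:
  w0 (successors {w0, w1, w2, w3, w4, w5}): φ is false.
  w1 (successors {w1, w6}): φ is true.
  w2 (successors {w0, w2}): φ is false.
  w3 (successors {w3, w4, w5}): φ is true.
  w4 (successors {w1, w3, w4, w5}): φ is true.
  w5 (successors {w2, w5}): φ is false.
  w6 (successors {w2, w3, w5, w6}): φ is false.
For instance, at w5:
  At w5: ◇(p ∧ q) is true, so ¬◇(p ∧ q) is false.
    At w5: ◇(p ∧ q) requires p ∧ q at some successor in {w2, w5}.
      p ∧ q holds at w2, so ◇(p ∧ q) is true at w5.
Satisfying worlds: {w1, w3, w4}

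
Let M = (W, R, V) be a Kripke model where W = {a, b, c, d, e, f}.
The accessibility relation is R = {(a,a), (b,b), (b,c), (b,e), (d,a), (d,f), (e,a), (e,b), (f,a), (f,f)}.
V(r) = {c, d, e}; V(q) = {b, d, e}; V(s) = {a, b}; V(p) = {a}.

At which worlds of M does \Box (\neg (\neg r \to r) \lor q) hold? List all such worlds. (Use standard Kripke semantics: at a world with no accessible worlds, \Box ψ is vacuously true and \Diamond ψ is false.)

Let φ = \Box (\neg (\neg r \to r) \lor q). Evaluate φ at each world:
  a (successors {a}): φ is true.
  b (successors {b, c, e}): φ is false.
  c (successors ∅): φ is true.
  d (successors {a, f}): φ is true.
  e (successors {a, b}): φ is true.
  f (successors {a, f}): φ is true.
For instance, at f:
  At f: \Box (\neg (\neg r \to r) \lor q) requires \neg (\neg r \to r) \lor q at every successor {a, f}.
    At a: \neg (\neg r \to r) \lor q is true.
    At f: \neg (\neg r \to r) \lor q is true.
  So \Box (\neg (\neg r \to r) \lor q) is true at f.
Satisfying worlds: {a, c, d, e, f}

a, c, d, e, f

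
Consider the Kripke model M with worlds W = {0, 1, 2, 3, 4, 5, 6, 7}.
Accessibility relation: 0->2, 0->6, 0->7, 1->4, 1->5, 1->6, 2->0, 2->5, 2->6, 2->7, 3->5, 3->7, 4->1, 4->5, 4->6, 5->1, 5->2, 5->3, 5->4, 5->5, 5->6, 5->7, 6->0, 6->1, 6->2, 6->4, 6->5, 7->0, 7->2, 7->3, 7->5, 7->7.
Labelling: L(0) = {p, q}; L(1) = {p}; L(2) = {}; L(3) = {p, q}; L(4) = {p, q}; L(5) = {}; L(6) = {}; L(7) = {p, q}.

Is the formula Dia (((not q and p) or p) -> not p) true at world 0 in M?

Yes

At 0: Dia (((not q and p) or p) -> not p) requires ((not q and p) or p) -> not p at some successor in {2, 6, 7}.
  ((not q and p) or p) -> not p holds at 2, so Dia (((not q and p) or p) -> not p) is true at 0.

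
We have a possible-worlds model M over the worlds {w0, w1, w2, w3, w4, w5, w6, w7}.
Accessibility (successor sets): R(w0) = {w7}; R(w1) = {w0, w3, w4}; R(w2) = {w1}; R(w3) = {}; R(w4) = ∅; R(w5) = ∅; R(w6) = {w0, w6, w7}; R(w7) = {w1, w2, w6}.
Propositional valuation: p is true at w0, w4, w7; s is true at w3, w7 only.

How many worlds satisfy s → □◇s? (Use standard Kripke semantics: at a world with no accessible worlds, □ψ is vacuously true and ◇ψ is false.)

Let φ = s → □◇s. Evaluate φ at each world:
  w0 (successors {w7}): φ is true.
  w1 (successors {w0, w3, w4}): φ is true.
  w2 (successors {w1}): φ is true.
  w3 (successors ∅): φ is true.
  w4 (successors ∅): φ is true.
  w5 (successors ∅): φ is true.
  w6 (successors {w0, w6, w7}): φ is true.
  w7 (successors {w1, w2, w6}): φ is false.
For instance, at w1:
  At w1: s is false, □◇s is false, so s → □◇s is true.
    At w1: □◇s requires ◇s at every successor {w0, w3, w4}.
      ◇s fails at w3, so □◇s is false at w1.
Satisfying worlds: {w0, w1, w2, w3, w4, w5, w6}

7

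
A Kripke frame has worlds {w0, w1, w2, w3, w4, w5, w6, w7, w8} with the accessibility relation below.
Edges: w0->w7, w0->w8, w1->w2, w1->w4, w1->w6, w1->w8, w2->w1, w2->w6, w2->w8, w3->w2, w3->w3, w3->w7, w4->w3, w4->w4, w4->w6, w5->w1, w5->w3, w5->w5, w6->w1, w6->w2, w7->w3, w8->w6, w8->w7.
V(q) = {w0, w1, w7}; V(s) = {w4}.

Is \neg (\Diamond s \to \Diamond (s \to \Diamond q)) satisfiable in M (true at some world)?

No

Recall that \Diamond ψ holds at a world iff ψ holds at some accessible world.
Let φ = \neg (\Diamond s \to \Diamond (s \to \Diamond q)). Evaluate φ at each world:
  w0 (successors {w7, w8}): φ is false.
  w1 (successors {w2, w4, w6, w8}): φ is false.
  w2 (successors {w1, w6, w8}): φ is false.
  w3 (successors {w2, w3, w7}): φ is false.
  w4 (successors {w3, w4, w6}): φ is false.
  w5 (successors {w1, w3, w5}): φ is false.
  w6 (successors {w1, w2}): φ is false.
  w7 (successors {w3}): φ is false.
  w8 (successors {w6, w7}): φ is false.
For instance, at w6:
  At w6: \Diamond s \to \Diamond (s \to \Diamond q) is true, so \neg (\Diamond s \to \Diamond (s \to \Diamond q)) is false.
    At w6: \Diamond s is false, \Diamond (s \to \Diamond q) is true, so \Diamond s \to \Diamond (s \to \Diamond q) is true.
      At w6: \Diamond s requires s at some successor in {w1, w2}.
        At w1: s is false.
        At w2: s is false.
      So \Diamond s is false at w6.
      At w6: \Diamond (s \to \Diamond q) requires s \to \Diamond q at some successor in {w1, w2}.
        s \to \Diamond q holds at w1, so \Diamond (s \to \Diamond q) is true at w6.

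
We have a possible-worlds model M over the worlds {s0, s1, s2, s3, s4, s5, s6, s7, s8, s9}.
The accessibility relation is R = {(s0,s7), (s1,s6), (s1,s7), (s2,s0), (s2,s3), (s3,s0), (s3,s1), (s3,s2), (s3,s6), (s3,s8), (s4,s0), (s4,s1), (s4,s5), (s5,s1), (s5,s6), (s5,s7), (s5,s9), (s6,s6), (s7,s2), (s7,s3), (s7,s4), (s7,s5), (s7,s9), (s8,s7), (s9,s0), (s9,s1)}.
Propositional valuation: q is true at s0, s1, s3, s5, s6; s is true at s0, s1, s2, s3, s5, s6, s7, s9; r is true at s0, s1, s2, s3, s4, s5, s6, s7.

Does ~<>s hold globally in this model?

Let φ = ~<>s. Evaluate φ at each world:
  s0 (successors {s7}): φ is false.
  s1 (successors {s6, s7}): φ is false.
  s2 (successors {s0, s3}): φ is false.
  s3 (successors {s0, s1, s2, s6, s8}): φ is false.
  s4 (successors {s0, s1, s5}): φ is false.
  s5 (successors {s1, s6, s7, s9}): φ is false.
  s6 (successors {s6}): φ is false.
  s7 (successors {s2, s3, s4, s5, s9}): φ is false.
  s8 (successors {s7}): φ is false.
  s9 (successors {s0, s1}): φ is false.
Detail at s0 (counterexample):
  At s0: <>s is true, so ~<>s is false.
    At s0: <>s requires s at some successor in {s7}.
      s holds at s7, so <>s is true at s0.

No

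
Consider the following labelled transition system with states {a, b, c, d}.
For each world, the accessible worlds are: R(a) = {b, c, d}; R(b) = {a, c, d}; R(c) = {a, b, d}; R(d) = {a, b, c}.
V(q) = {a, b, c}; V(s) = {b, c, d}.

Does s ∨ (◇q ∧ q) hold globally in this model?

Recall that ◇ψ holds at a world iff ψ holds at some accessible world.
Let φ = s ∨ (◇q ∧ q). Evaluate φ at each world:
  a (successors {b, c, d}): φ is true.
  b (successors {a, c, d}): φ is true.
  c (successors {a, b, d}): φ is true.
  d (successors {a, b, c}): φ is true.
For instance, at d:
  At d: s is true, ◇q ∧ q is false, so s ∨ (◇q ∧ q) is true.
    At d: ◇q is true, q is false, so ◇q ∧ q is false.
      At d: ◇q requires q at some successor in {a, b, c}.
        q holds at a, so ◇q is true at d.

Yes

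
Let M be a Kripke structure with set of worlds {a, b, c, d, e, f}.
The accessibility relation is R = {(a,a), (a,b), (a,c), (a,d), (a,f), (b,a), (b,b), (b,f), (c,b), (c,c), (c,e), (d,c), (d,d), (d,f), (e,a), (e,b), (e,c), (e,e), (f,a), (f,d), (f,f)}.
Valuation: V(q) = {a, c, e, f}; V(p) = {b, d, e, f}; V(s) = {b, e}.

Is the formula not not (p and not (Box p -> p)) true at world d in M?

No

Recall that Box ψ holds at a world iff ψ holds at every accessible world, and Dia ψ holds iff ψ holds at some accessible world.
At d: not (p and not (Box p -> p)) is true, so not not (p and not (Box p -> p)) is false.
  At d: p and not (Box p -> p) is false, so not (p and not (Box p -> p)) is true.
    At d: p is true, not (Box p -> p) is false, so p and not (Box p -> p) is false.
      At d: Box p -> p is true, so not (Box p -> p) is false.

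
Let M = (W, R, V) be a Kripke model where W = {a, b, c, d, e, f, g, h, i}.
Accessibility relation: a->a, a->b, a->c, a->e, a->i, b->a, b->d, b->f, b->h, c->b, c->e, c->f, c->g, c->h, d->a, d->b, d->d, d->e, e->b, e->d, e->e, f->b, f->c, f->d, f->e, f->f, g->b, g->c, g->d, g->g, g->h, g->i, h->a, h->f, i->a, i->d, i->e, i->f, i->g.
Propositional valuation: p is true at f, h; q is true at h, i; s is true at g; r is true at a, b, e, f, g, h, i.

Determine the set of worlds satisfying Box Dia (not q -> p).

h

Let φ = Box Dia (not q -> p). Evaluate φ at each world:
  a (successors {a, b, c, e, i}): φ is false.
  b (successors {a, d, f, h}): φ is false.
  c (successors {b, e, f, g, h}): φ is false.
  d (successors {a, b, d, e}): φ is false.
  e (successors {b, d, e}): φ is false.
  f (successors {b, c, d, e, f}): φ is false.
  g (successors {b, c, d, g, h, i}): φ is false.
  h (successors {a, f}): φ is true.
  i (successors {a, d, e, f, g}): φ is false.
For instance, at b:
  At b: Box Dia (not q -> p) requires Dia (not q -> p) at every successor {a, d, f, h}.
    Dia (not q -> p) fails at d, so Box Dia (not q -> p) is false at b.
      At d: Dia (not q -> p) requires not q -> p at some successor in {a, b, d, e}.
        At a: not q -> p is false.
        At b: not q -> p is false.
        At d: not q -> p is false.
        At e: not q -> p is false.
      So Dia (not q -> p) is false at d.
Satisfying worlds: {h}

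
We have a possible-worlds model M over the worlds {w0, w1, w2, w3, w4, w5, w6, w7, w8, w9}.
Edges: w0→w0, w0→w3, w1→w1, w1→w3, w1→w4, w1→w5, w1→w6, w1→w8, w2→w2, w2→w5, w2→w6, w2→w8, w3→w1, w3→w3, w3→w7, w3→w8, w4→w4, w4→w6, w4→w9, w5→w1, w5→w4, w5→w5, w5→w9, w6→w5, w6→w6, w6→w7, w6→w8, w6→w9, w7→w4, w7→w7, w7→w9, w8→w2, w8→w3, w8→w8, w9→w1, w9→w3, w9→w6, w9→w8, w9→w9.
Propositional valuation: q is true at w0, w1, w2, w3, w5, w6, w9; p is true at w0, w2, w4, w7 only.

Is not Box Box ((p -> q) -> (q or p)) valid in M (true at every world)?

Yes

Let φ = not Box Box ((p -> q) -> (q or p)). Evaluate φ at each world:
  w0 (successors {w0, w3}): φ is true.
  w1 (successors {w1, w3, w4, w5, w6, w8}): φ is true.
  w2 (successors {w2, w5, w6, w8}): φ is true.
  w3 (successors {w1, w3, w7, w8}): φ is true.
  w4 (successors {w4, w6, w9}): φ is true.
  w5 (successors {w1, w4, w5, w9}): φ is true.
  w6 (successors {w5, w6, w7, w8, w9}): φ is true.
  w7 (successors {w4, w7, w9}): φ is true.
  w8 (successors {w2, w3, w8}): φ is true.
  w9 (successors {w1, w3, w6, w8, w9}): φ is true.
For instance, at w9:
  At w9: Box Box ((p -> q) -> (q or p)) is false, so not Box Box ((p -> q) -> (q or p)) is true.
    At w9: Box Box ((p -> q) -> (q or p)) requires Box ((p -> q) -> (q or p)) at every successor {w1, w3, w6, w8, w9}.
      Box ((p -> q) -> (q or p)) fails at w1, so Box Box ((p -> q) -> (q or p)) is false at w9.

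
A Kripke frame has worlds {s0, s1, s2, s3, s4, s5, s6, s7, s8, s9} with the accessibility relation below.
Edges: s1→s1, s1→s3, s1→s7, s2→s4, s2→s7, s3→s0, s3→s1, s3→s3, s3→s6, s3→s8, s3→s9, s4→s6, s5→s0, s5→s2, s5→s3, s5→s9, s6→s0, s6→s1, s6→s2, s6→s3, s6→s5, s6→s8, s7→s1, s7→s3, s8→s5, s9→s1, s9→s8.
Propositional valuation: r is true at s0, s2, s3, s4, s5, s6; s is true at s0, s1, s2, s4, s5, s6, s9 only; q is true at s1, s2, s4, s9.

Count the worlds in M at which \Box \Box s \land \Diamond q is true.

0

Let φ = \Box \Box s \land \Diamond q. Evaluate φ at each world:
  s0 (successors ∅): φ is false.
  s1 (successors {s1, s3, s7}): φ is false.
  s2 (successors {s4, s7}): φ is false.
  s3 (successors {s0, s1, s3, s6, s8, s9}): φ is false.
  s4 (successors {s6}): φ is false.
  s5 (successors {s0, s2, s3, s9}): φ is false.
  s6 (successors {s0, s1, s2, s3, s5, s8}): φ is false.
  s7 (successors {s1, s3}): φ is false.
  s8 (successors {s5}): φ is false.
  s9 (successors {s1, s8}): φ is false.
For instance, at s2:
  At s2: \Box \Box s is false, \Diamond q is true, so \Box \Box s \land \Diamond q is false.
    At s2: \Box \Box s requires \Box s at every successor {s4, s7}.
      \Box s fails at s7, so \Box \Box s is false at s2.
    At s2: \Diamond q requires q at some successor in {s4, s7}.
      q holds at s4, so \Diamond q is true at s2.
Satisfying worlds: none.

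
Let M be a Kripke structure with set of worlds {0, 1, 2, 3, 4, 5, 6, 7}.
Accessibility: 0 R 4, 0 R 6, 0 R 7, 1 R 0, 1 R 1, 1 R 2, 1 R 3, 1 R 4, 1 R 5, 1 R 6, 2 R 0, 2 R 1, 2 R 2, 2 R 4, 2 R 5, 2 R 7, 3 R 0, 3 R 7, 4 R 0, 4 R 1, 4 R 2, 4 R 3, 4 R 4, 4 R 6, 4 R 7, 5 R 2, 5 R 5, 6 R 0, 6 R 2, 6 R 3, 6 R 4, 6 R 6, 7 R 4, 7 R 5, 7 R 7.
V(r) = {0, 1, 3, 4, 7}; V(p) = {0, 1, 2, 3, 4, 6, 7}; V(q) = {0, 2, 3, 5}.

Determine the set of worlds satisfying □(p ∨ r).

Let φ = □(p ∨ r). Evaluate φ at each world:
  0 (successors {4, 6, 7}): φ is true.
  1 (successors {0, 1, 2, 3, 4, 5, 6}): φ is false.
  2 (successors {0, 1, 2, 4, 5, 7}): φ is false.
  3 (successors {0, 7}): φ is true.
  4 (successors {0, 1, 2, 3, 4, 6, 7}): φ is true.
  5 (successors {2, 5}): φ is false.
  6 (successors {0, 2, 3, 4, 6}): φ is true.
  7 (successors {4, 5, 7}): φ is false.
For instance, at 7:
  At 7: □(p ∨ r) requires p ∨ r at every successor {4, 5, 7}.
    p ∨ r fails at 5, so □(p ∨ r) is false at 7.
Satisfying worlds: {0, 3, 4, 6}

0, 3, 4, 6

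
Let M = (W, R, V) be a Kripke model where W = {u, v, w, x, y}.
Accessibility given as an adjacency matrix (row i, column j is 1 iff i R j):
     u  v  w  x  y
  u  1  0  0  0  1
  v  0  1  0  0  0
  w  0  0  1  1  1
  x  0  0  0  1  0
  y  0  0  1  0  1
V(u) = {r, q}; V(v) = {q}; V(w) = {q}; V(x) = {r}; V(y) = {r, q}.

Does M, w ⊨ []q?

At w: []q requires q at every successor {w, x, y}.
  q fails at x, so []q is false at w.

No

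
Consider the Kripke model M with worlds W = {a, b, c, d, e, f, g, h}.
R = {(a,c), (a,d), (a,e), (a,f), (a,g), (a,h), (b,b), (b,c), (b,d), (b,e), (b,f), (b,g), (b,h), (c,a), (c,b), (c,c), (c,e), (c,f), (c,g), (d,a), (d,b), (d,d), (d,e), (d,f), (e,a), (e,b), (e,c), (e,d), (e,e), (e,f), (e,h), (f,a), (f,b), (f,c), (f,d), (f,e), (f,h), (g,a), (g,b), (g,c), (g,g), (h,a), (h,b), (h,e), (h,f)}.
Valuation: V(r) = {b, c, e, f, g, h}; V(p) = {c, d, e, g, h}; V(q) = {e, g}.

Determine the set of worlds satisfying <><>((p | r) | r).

Recall that <>ψ holds at a world iff ψ holds at some accessible world.
Let φ = <><>((p | r) | r). Evaluate φ at each world:
  a (successors {c, d, e, f, g, h}): φ is true.
  b (successors {b, c, d, e, f, g, h}): φ is true.
  c (successors {a, b, c, e, f, g}): φ is true.
  d (successors {a, b, d, e, f}): φ is true.
  e (successors {a, b, c, d, e, f, h}): φ is true.
  f (successors {a, b, c, d, e, h}): φ is true.
  g (successors {a, b, c, g}): φ is true.
  h (successors {a, b, e, f}): φ is true.
For instance, at b:
  At b: <><>((p | r) | r) requires <>((p | r) | r) at some successor in {b, c, d, e, f, g, h}.
    <>((p | r) | r) holds at b, so <><>((p | r) | r) is true at b.
      At b: <>((p | r) | r) requires (p | r) | r at some successor in {b, c, d, e, f, g, h}.
        (p | r) | r holds at b, so <>((p | r) | r) is true at b.
Satisfying worlds: {a, b, c, d, e, f, g, h}

a, b, c, d, e, f, g, h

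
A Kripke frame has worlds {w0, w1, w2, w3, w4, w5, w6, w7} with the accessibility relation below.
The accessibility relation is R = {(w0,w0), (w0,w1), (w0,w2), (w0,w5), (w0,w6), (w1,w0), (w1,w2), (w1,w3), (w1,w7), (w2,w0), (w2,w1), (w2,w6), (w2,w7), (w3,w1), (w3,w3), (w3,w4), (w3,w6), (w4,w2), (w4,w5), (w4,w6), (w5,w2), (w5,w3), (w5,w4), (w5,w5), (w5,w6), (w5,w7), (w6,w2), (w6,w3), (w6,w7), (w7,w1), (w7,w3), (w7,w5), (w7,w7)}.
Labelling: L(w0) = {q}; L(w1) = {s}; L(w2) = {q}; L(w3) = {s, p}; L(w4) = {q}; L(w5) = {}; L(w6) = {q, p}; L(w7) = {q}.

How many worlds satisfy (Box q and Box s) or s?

2

Let φ = (Box q and Box s) or s. Evaluate φ at each world:
  w0 (successors {w0, w1, w2, w5, w6}): φ is false.
  w1 (successors {w0, w2, w3, w7}): φ is true.
  w2 (successors {w0, w1, w6, w7}): φ is false.
  w3 (successors {w1, w3, w4, w6}): φ is true.
  w4 (successors {w2, w5, w6}): φ is false.
  w5 (successors {w2, w3, w4, w5, w6, w7}): φ is false.
  w6 (successors {w2, w3, w7}): φ is false.
  w7 (successors {w1, w3, w5, w7}): φ is false.
For instance, at w4:
  At w4: Box q and Box s is false, s is false, so (Box q and Box s) or s is false.
    At w4: Box q is false, Box s is false, so Box q and Box s is false.
      At w4: Box q requires q at every successor {w2, w5, w6}.
        q fails at w5, so Box q is false at w4.
      At w4: Box s requires s at every successor {w2, w5, w6}.
        s fails at w2, so Box s is false at w4.
Satisfying worlds: {w1, w3}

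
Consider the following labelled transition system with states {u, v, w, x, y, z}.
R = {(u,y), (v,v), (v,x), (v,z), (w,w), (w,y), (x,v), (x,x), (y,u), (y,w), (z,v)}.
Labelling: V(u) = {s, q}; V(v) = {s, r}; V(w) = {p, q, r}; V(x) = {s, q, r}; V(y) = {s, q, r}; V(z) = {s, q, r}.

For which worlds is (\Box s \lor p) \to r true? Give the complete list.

Let φ = (\Box s \lor p) \to r. Evaluate φ at each world:
  u (successors {y}): φ is false.
  v (successors {v, x, z}): φ is true.
  w (successors {w, y}): φ is true.
  x (successors {v, x}): φ is true.
  y (successors {u, w}): φ is true.
  z (successors {v}): φ is true.
For instance, at v:
  At v: \Box s \lor p is true, r is true, so (\Box s \lor p) \to r is true.
    At v: \Box s is true, p is false, so \Box s \lor p is true.
      At v: \Box s requires s at every successor {v, x, z}.
        At v: s is true.
        At x: s is true.
        At z: s is true.
      So \Box s is true at v.
Satisfying worlds: {v, w, x, y, z}

v, w, x, y, z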